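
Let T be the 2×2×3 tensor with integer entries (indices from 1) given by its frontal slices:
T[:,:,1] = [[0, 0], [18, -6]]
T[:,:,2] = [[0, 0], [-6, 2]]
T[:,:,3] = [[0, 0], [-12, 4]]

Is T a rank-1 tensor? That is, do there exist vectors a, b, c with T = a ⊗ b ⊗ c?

Yes

The mode-1 fibre T[:,1,1] = [0, 18] gives a = (0, 1) (primitive direction); the mode-2 fibre T[2,:,1] = [18, -6] gives b = (3, -1); then c[k] = T[2,1,k] / (a[2]·b[1]) = [18, -6, -12] / 3 = (6, -2, -4).
Expanding (0, 1) ⊗ (3, -1) ⊗ (6, -2, -4) reproduces all 12 entries of T, so T = (0, 1) ⊗ (3, -1) ⊗ (6, -2, -4) and rank(T) ≤ 1.
Equivalently every frontal slice T[:,:,k] is c[k] times the rank-1 matrix (0, 1) ⊗ (3, -1). So T has rank 1 (it is nonzero).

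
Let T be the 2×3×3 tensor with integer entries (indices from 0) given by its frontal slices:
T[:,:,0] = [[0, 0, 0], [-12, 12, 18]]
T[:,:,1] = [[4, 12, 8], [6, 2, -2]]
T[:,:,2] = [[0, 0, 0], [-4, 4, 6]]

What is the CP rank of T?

2

Lower bound: the mode-2 unfolding of T (rows indexed by j, columns by (i,k) = (0,0), (0,1), (0,2), (1,0), (1,1), (1,2)) is [[0, 4, 0, -12, 6, -4], [0, 12, 0, 12, 2, 4], [0, 8, 0, 18, -2, 6]].
There the 2×2 minor on rows j ∈ {0, 1}, columns (i,k) ∈ {(0,1), (1,0)} is det [[4, -12], [12, 12]] = 192 ≠ 0, so this unfolding has rank ≥ 2; CP rank is at least every unfolding rank, so rank(T) ≥ 2. (Flattening ranks never certify an upper bound on CP rank; for that we must actually write T with 2 rank-1 terms.)
Upper bound — finding two terms. Write S_k = T[:,:,k] for the frontal slices: S₀ = [[0, 0, 0], [-12, 12, 18]], S₁ = [[4, 12, 8], [6, 2, -2]], S₂ = [[0, 0, 0], [-4, 4, 6]].
If T = a₁ ⊗ b₁ ⊗ c₁ + a₂ ⊗ b₂ ⊗ c₂ then each S_k = c₁[k]·a₁b₁ᵀ + c₂[k]·a₂b₂ᵀ. S₀ and S₁ are linearly independent, so a₁b₁ᵀ and a₂b₂ᵀ must span the same plane of matrices: they are the rank-1 matrices of the form x·S₀ + y·S₁.
The 2×2 minor of x·S₀ + y·S₁ on rows {0,1}, columns {0,1} is 192·xy − 64·y² = 64·(3·x − y)(y), vanishing at (x:y) = (1:3) and (1:0).
M₁ = S₀ + 3·S₁ = [[12, 36, 24], [6, 18, 12]] = 6·[2, 1][1, 3, 2]ᵀ and M₂ = S₀ = [[0, 0, 0], [-12, 12, 18]] = (-6)·[0, 1][2, -2, -3]ᵀ, so take a₁ = [2, 1], b₁ = [1, 3, 2], a₂ = [0, 1], b₂ = [2, -2, -3].
Each slice is an integer combination of E₁ = a₁b₁ᵀ and E₂ = a₂b₂ᵀ: S₀ = −6·E₂, S₁ = 2·E₁ + 2·E₂, S₂ = −2·E₂; reading off coefficients, c₁ = [0, 2, 0] and c₂ = [-6, 2, -2].
Hence T = [2, 1] ⊗ [1, 3, 2] ⊗ [0, 2, 0] + [0, 1] ⊗ [2, -2, -3] ⊗ [-6, 2, -2], so rank(T) ≤ 2.
These bounds meet, so rank(T) = 2.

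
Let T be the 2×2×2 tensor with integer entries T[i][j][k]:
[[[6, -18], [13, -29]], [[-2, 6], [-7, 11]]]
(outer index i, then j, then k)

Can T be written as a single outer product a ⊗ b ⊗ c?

The mode-3 unfolding of T (rows indexed by k, columns by (i,j) = (0,0), (0,1), (1,0), (1,1)) is [[6, 13, -2, -7], [-18, -29, 6, 11]].
There the 2×2 minor on rows k ∈ {0, 1}, columns (i,j) ∈ {(0,0), (0,1)} is det [[6, 13], [-18, -29]] = 60 ≠ 0, so this unfolding has rank ≥ 2; CP rank is at least every unfolding rank, so rank(T) ≥ 2.
In particular rank(T) ≥ 2 > 1, so T is not rank-1.

No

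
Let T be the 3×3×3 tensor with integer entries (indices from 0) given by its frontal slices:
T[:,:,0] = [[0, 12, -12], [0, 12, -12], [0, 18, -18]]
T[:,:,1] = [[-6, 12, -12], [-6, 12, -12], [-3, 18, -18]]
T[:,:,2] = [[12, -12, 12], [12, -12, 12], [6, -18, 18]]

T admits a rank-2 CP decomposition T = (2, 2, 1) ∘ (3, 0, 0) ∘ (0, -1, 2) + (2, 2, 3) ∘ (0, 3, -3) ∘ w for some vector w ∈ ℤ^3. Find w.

Subtract the known terms from T to get the rank-1 residual R = (2, 2, 3) ∘ (0, 3, -3) ∘ w, so R[i,j,k] = a[i]·b[j]·w[k]. Pick indices with nonzero a[0]·b[1] = (2)·(3) = 6. Only the fibre through (0,1,·) is needed: R[0,1,:] = T[0,1,:] − Σₗ aₗ[0]bₗ[1]cₗ = [12, 12, -12] − (2)·(0)·(0, -1, 2) = [12, 12, -12]. Then w[k] = R[0,1,k] / 6 for each k, giving w = [12, 12, -12] / 6 = (2, 2, -2).

w = (2, 2, -2)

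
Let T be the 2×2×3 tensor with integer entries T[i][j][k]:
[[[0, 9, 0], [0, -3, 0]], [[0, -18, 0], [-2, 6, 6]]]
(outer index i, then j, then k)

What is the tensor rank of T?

Lower bound: the mode-2 unfolding of T (rows indexed by j, columns by (i,k) = (0,0), (0,1), (0,2), (1,0), (1,1), (1,2)) is [[0, 9, 0, 0, -18, 0], [0, -3, 0, -2, 6, 6]].
There the 2×2 minor on rows j ∈ {0, 1}, columns (i,k) ∈ {(0,1), (1,0)} is det [[9, 0], [-3, -2]] = -18 ≠ 0, so this unfolding has rank ≥ 2; CP rank is at least every unfolding rank, so rank(T) ≥ 2. (Unfolding ranks only ever bound the CP rank from below — rank(T) can be strictly larger than all of them — so the matching upper bound has to come from an explicit 2-term decomposition.)
Upper bound — finding two terms. Write S_k = T[:,:,k] for the frontal slices: S₀ = [[0, 0], [0, -2]], S₁ = [[9, -3], [-18, 6]], S₂ = [[0, 0], [0, 6]].
If T = a₁ ⊗ b₁ ⊗ c₁ + a₂ ⊗ b₂ ⊗ c₂ then each S_k = c₁[k]·a₁b₁ᵀ + c₂[k]·a₂b₂ᵀ. S₀ and S₁ are linearly independent, so a₁b₁ᵀ and a₂b₂ᵀ must span the same plane of matrices: they are the rank-1 matrices of the form x·S₀ + y·S₁.
det(x·S₀ + y·S₁) is −18·xy = (-18)·(y)(x), vanishing at (x:y) = (1:0) and (0:1).
M₁ = S₀ = [[0, 0], [0, -2]] = (-2)·[0, 1][0, 1]ᵀ and M₂ = S₁ = [[9, -3], [-18, 6]] = 3·[1, -2][3, -1]ᵀ, so take a₁ = [0, 1], b₁ = [0, 1], a₂ = [1, -2], b₂ = [3, -1].
Each slice is an integer combination of E₁ = a₁b₁ᵀ and E₂ = a₂b₂ᵀ: S₀ = −2·E₁, S₁ = 3·E₂, S₂ = 6·E₁; reading off coefficients, c₁ = [-2, 0, 6] and c₂ = [0, 3, 0].
Hence T = [0, 1] ⊗ [0, 1] ⊗ [-2, 0, 6] + [1, -2] ⊗ [3, -1] ⊗ [0, 3, 0], so rank(T) ≤ 2.
These bounds meet, so rank(T) = 2.

2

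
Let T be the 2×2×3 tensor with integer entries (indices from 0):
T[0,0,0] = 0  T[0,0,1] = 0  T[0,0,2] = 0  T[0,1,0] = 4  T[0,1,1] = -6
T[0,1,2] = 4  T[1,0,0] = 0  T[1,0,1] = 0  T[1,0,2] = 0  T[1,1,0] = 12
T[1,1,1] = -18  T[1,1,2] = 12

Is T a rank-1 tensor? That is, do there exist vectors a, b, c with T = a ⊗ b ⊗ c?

The mode-1 fibre T[:,1,0] = [4, 12] gives a = [1, 3] (primitive direction); the mode-2 fibre T[0,:,0] = [0, 4] gives b = [0, 1]; then c[k] = T[0,1,k] / (a[0]·b[1]) = [4, -6, 4] / 1 = [4, -6, 4].
Expanding [1, 3] ⊗ [0, 1] ⊗ [4, -6, 4] reproduces all 12 entries of T, so T = [1, 3] ⊗ [0, 1] ⊗ [4, -6, 4] and rank(T) ≤ 1.
Equivalently every frontal slice T[:,:,k] is c[k] times the rank-1 matrix [1, 3] ⊗ [0, 1]. So T has rank 1 (it is nonzero).

Yes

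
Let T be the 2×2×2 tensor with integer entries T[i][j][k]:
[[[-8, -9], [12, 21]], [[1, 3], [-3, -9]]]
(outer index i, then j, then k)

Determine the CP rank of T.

2

Lower bound: in the mode-3 unfolding of T (rows indexed by k, columns by (i,j)) the 2×2 minor on rows k ∈ {0, 1}, columns (i,j) ∈ {(0,0), (0,1)} is det [[-8, 12], [-9, 21]] = -60 ≠ 0, so that unfolding has rank ≥ 2 and hence rank(T) ≥ 2 (CP rank is at least every unfolding rank, though it can be larger).
Upper bound: with S_k = T[:,:,k], the two rank-1 terms a₁b₁ᵀ, a₂b₂ᵀ are the rank-1 members of the pencil x·S₀ + y·S₁.
det(x·S₀ + y·S₁) is 12·x² + 42·xy + 18·y² = 6·(x + 3·y)(2·x + y), vanishing at (x:y) = (3:-1) and (1:-2).
M₁ = 3·S₀ − S₁ = [[-15, 15], [0, 0]] = (-15)·[1, 0][1, -1]ᵀ and M₂ = S₀ − 2·S₁ = [[10, -30], [-5, 15]] = 5·[2, -1][1, -3]ᵀ, so take a₁ = [1, 0], b₁ = [1, -1], a₂ = [2, -1], b₂ = [1, -3].
Each slice is an integer combination of E₁ = a₁b₁ᵀ and E₂ = a₂b₂ᵀ: S₀ = −6·E₁ − E₂, S₁ = −3·E₁ − 3·E₂; reading off coefficients, c₁ = [-6, -3] and c₂ = [-1, -3].
Hence T = [1, 0] (x) [1, -1] (x) [-6, -3] + [2, -1] (x) [1, -3] (x) [-1, -3], so rank(T) ≤ 2.
These bounds meet, so rank(T) = 2.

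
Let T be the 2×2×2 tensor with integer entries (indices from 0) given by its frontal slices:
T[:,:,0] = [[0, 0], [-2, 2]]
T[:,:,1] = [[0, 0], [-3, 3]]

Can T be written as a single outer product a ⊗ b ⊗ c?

Yes

The mode-1 fibre T[:,0,0] = [0, -2] gives a = [0, 1] (primitive direction); the mode-2 fibre T[1,:,0] = [-2, 2] gives b = [1, -1]; then c[k] = T[1,0,k] / (a[1]·b[0]) = [-2, -3] / 1 = [-2, -3].
Expanding [0, 1] ⊗ [1, -1] ⊗ [-2, -3] reproduces all 8 entries of T, so T = [0, 1] ⊗ [1, -1] ⊗ [-2, -3] and rank(T) ≤ 1.
Equivalently every frontal slice T[:,:,k] is c[k] times the rank-1 matrix [0, 1] ⊗ [1, -1]. So T has rank 1 (it is nonzero).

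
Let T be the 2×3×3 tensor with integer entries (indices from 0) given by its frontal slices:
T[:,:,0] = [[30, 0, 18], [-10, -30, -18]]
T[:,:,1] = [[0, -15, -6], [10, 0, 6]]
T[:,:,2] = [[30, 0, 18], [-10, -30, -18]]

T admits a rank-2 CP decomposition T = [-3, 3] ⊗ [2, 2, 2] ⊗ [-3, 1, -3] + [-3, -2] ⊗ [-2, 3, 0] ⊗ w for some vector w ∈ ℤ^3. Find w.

Subtract the known terms from T to get the rank-1 residual R = [-3, -2] ⊗ [-2, 3, 0] ⊗ w, so R[i,j,k] = a[i]·b[j]·w[k]. Pick indices with nonzero a[0]·b[0] = (-3)·(-2) = 6. Only the fibre through (0,0,·) is needed: R[0,0,:] = T[0,0,:] − Σₗ aₗ[0]bₗ[0]cₗ = [30, 0, 30] − (-3)·(2)·[-3, 1, -3] = [12, 6, 12]. Then w[k] = R[0,0,k] / 6 for each k, giving w = [12, 6, 12] / 6 = [2, 1, 2].

w = [2, 1, 2]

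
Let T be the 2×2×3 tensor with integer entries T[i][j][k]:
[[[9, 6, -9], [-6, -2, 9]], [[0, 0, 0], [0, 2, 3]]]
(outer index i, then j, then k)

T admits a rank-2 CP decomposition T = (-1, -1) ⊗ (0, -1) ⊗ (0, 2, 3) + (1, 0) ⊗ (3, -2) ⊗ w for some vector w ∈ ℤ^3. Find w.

w = (3, 2, -3)

Subtract the known terms from T to get the rank-1 residual R = (1, 0) ⊗ (3, -2) ⊗ w, so R[i,j,k] = a[i]·b[j]·w[k]. Pick indices with nonzero a[0]·b[0] = (1)·(3) = 3. Only the fibre through (0,0,·) is needed: R[0,0,:] = T[0,0,:] − Σₗ aₗ[0]bₗ[0]cₗ = [9, 6, -9] − (-1)·(0)·(0, 2, 3) = [9, 6, -9]. Then w[k] = R[0,0,k] / 3 for each k, giving w = [9, 6, -9] / 3 = (3, 2, -3).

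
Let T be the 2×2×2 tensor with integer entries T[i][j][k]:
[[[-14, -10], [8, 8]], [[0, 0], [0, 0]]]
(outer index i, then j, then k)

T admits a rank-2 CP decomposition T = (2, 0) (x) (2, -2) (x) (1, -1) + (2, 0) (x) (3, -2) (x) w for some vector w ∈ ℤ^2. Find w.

w = (-3, -1)

Subtract the known terms from T to get the rank-1 residual R = (2, 0) (x) (3, -2) (x) w, so R[i,j,k] = a[i]·b[j]·w[k]. Pick indices with nonzero a[0]·b[0] = (2)·(3) = 6. Only the fibre through (0,0,·) is needed: R[0,0,:] = T[0,0,:] − Σₗ aₗ[0]bₗ[0]cₗ = [-14, -10] − (2)·(2)·(1, -1) = [-18, -6]. Then w[k] = R[0,0,k] / 6 for each k, giving w = [-18, -6] / 6 = (-3, -1).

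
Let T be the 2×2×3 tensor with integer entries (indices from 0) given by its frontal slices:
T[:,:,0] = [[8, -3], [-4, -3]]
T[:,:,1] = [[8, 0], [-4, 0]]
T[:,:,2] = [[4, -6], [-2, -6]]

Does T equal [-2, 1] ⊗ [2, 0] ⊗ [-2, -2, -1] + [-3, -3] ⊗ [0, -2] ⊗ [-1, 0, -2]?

No

Reconstruct entry (0,1,0) from the claimed factors: Σₗ aₗ[0]bₗ[1]cₗ[0] = (-2)·(0)·(-2) + (-3)·(-2)·(-1) = -6, but T[0,1,0] = -3. The claim is false.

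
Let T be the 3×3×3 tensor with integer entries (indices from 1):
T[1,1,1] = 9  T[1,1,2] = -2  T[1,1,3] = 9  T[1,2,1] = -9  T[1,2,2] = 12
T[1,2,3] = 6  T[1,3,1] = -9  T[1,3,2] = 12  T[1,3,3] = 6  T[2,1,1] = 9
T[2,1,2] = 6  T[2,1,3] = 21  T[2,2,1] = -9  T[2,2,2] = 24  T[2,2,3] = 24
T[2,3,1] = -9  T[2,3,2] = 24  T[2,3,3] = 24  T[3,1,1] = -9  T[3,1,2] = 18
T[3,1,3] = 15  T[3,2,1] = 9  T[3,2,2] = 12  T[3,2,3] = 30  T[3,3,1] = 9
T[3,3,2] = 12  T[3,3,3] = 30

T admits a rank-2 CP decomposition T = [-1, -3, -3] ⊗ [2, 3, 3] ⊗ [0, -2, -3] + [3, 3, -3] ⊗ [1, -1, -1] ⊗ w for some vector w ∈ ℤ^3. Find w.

Subtract the known terms from T to get the rank-1 residual R = [3, 3, -3] ⊗ [1, -1, -1] ⊗ w, so R[i,j,k] = a[i]·b[j]·w[k]. Pick indices with nonzero a[1]·b[1] = (3)·(1) = 3. Only the fibre through (1,1,·) is needed: R[1,1,:] = T[1,1,:] − Σₗ aₗ[1]bₗ[1]cₗ = [9, -2, 9] − (-1)·(2)·[0, -2, -3] = [9, -6, 3]. Then w[k] = R[1,1,k] / 3 for each k, giving w = [9, -6, 3] / 3 = [3, -2, 1].

w = [3, -2, 1]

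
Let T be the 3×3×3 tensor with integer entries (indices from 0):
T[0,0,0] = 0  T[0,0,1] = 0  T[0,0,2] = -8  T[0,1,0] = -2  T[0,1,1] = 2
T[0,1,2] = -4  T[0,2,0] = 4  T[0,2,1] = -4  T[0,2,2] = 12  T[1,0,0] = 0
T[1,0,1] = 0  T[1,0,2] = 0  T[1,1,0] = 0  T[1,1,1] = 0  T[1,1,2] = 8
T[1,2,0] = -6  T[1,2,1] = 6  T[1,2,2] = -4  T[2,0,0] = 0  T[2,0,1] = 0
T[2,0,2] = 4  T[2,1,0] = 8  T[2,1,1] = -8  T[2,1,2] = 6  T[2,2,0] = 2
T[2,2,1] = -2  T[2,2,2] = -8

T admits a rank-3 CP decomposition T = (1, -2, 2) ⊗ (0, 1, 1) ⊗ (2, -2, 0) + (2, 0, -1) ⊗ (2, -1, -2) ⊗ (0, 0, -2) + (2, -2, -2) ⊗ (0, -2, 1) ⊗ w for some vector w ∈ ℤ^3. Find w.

Subtract the known terms from T to get the rank-1 residual R = (2, -2, -2) ⊗ (0, -2, 1) ⊗ w, so R[i,j,k] = a[i]·b[j]·w[k]. Pick indices with nonzero a[0]·b[1] = (2)·(-2) = -4. Only the fibre through (0,1,·) is needed: R[0,1,:] = T[0,1,:] − Σₗ aₗ[0]bₗ[1]cₗ = [-2, 2, -4] − (1)·(1)·(2, -2, 0) − (2)·(-1)·(0, 0, -2) = [-4, 4, -8]. Then w[k] = R[0,1,k] / -4 for each k, giving w = [-4, 4, -8] / -4 = (1, -1, 2).

w = (1, -1, 2)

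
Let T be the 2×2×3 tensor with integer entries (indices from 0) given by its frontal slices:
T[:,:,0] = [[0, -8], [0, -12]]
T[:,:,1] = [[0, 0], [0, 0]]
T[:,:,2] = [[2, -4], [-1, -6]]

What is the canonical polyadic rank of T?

Lower bound: the mode-3 unfolding of T (rows indexed by k, columns by (i,j) = (0,0), (0,1), (1,0), (1,1)) is [[0, -8, 0, -12], [0, 0, 0, 0], [2, -4, -1, -6]].
There the 2×2 minor on rows k ∈ {0, 2}, columns (i,j) ∈ {(0,0), (0,1)} is det [[0, -8], [2, -4]] = 16 ≠ 0, so this unfolding has rank ≥ 2; CP rank is at least every unfolding rank, so rank(T) ≥ 2. (Flattening ranks never certify an upper bound on CP rank; for that we must actually write T with 2 rank-1 terms.)
Upper bound — finding two terms. Write S_k = T[:,:,k] for the frontal slices: S₀ = [[0, -8], [0, -12]], S₁ = [[0, 0], [0, 0]], S₂ = [[2, -4], [-1, -6]].
If T = a₁ (x) b₁ (x) c₁ + a₂ (x) b₂ (x) c₂ then each S_k = c₁[k]·a₁b₁ᵀ + c₂[k]·a₂b₂ᵀ. S₀ and S₂ are linearly independent, so a₁b₁ᵀ and a₂b₂ᵀ must span the same plane of matrices: they are the rank-1 matrices of the form x·S₀ + y·S₂.
det(x·S₀ + y·S₂) is −32·xy − 16·y² = (-16)·(y)(2·x + y), vanishing at (x:y) = (1:0) and (1:-2).
M₁ = S₀ = [[0, -8], [0, -12]] = (-4)·(2, 3)(0, 1)ᵀ and M₂ = S₀ − 2·S₂ = [[-4, 0], [2, 0]] = (-2)·(2, -1)(1, 0)ᵀ, so take a₁ = (2, 3), b₁ = (0, 1), a₂ = (2, -1), b₂ = (1, 0).
Each slice is an integer combination of E₁ = a₁b₁ᵀ and E₂ = a₂b₂ᵀ: S₀ = −4·E₁, S₁ = 0, S₂ = −2·E₁ + E₂; reading off coefficients, c₁ = (-4, 0, -2) and c₂ = (0, 0, 1).
Hence T = (2, 3) (x) (0, 1) (x) (-4, 0, -2) + (2, -1) (x) (1, 0) (x) (0, 0, 1), so rank(T) ≤ 2.
These bounds meet, so rank(T) = 2.

2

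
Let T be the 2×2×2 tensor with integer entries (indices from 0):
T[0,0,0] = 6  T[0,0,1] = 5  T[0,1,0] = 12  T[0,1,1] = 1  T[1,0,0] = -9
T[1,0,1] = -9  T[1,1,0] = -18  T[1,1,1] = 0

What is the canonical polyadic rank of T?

2

Lower bound: the mode-1 unfolding of T (rows indexed by i, columns by (j,k) = (0,0), (0,1), (1,0), (1,1)) is [[6, 5, 12, 1], [-9, -9, -18, 0]].
There the 2×2 minor on rows i ∈ {0, 1}, columns (j,k) ∈ {(0,0), (0,1)} is det [[6, 5], [-9, -9]] = -9 ≠ 0, so this unfolding has rank ≥ 2; CP rank is at least every unfolding rank, so rank(T) ≥ 2. (Flattening ranks never certify an upper bound on CP rank; for that we must actually write T with 2 rank-1 terms.)
Upper bound — finding two terms. Write S_k = T[:,:,k] for the frontal slices: S₀ = [[6, 12], [-9, -18]], S₁ = [[5, 1], [-9, 0]].
If T = a₁ ⊗ b₁ ⊗ c₁ + a₂ ⊗ b₂ ⊗ c₂ then each S_k = c₁[k]·a₁b₁ᵀ + c₂[k]·a₂b₂ᵀ. S₀ and S₁ are linearly independent, so a₁b₁ᵀ and a₂b₂ᵀ must span the same plane of matrices: they are the rank-1 matrices of the form x·S₀ + y·S₁.
det(x·S₀ + y·S₁) is 27·xy + 9·y² = 9·(y)(3·x + y), vanishing at (x:y) = (1:0) and (1:-3).
M₁ = S₀ = [[6, 12], [-9, -18]] = 3·(2, -3)(1, 2)ᵀ and M₂ = S₀ − 3·S₁ = [[-9, 9], [18, -18]] = (-9)·(1, -2)(1, -1)ᵀ, so take a₁ = (2, -3), b₁ = (1, 2), a₂ = (1, -2), b₂ = (1, -1).
Each slice is an integer combination of E₁ = a₁b₁ᵀ and E₂ = a₂b₂ᵀ: S₀ = 3·E₁, S₁ = E₁ + 3·E₂; reading off coefficients, c₁ = (3, 1) and c₂ = (0, 3).
Hence T = (2, -3) ⊗ (1, 2) ⊗ (3, 1) + (1, -2) ⊗ (1, -1) ⊗ (0, 3), so rank(T) ≤ 2.
These bounds meet, so rank(T) = 2.
Check entry T[1,0,1] = -9: (-3)·(1)·(1) + (-2)·(1)·(3) = -9.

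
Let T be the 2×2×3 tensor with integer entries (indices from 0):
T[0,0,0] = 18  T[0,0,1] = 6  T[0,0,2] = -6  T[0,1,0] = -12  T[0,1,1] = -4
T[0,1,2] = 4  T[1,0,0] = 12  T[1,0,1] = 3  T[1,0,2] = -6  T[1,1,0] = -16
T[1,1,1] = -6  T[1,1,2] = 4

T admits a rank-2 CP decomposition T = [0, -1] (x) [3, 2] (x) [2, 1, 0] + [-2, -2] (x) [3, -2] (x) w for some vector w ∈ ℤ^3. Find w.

w = [-3, -1, 1]

Subtract the known terms from T to get the rank-1 residual R = [-2, -2] (x) [3, -2] (x) w, so R[i,j,k] = a[i]·b[j]·w[k]. Pick indices with nonzero a[0]·b[0] = (-2)·(3) = -6. Only the fibre through (0,0,·) is needed: R[0,0,:] = T[0,0,:] − Σₗ aₗ[0]bₗ[0]cₗ = [18, 6, -6] − (0)·(3)·[2, 1, 0] = [18, 6, -6]. Then w[k] = R[0,0,k] / -6 for each k, giving w = [18, 6, -6] / -6 = [-3, -1, 1].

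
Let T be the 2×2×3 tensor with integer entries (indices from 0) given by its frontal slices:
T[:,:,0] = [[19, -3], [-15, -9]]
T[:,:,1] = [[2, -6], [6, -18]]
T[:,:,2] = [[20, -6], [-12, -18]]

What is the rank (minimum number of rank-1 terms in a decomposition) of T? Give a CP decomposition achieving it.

Lower bound: the mode-2 unfolding of T (rows indexed by j, columns by (i,k) = (0,0), (0,1), (0,2), (1,0), (1,1), (1,2)) is [[19, 2, 20, -15, 6, -12], [-3, -6, -6, -9, -18, -18]].
There the 2×2 minor on rows j ∈ {0, 1}, columns (i,k) ∈ {(0,0), (0,1)} is det [[19, 2], [-3, -6]] = -108 ≠ 0, so this unfolding has rank ≥ 2; CP rank is at least every unfolding rank, so rank(T) ≥ 2. (Unfolding ranks only ever bound the CP rank from below — rank(T) can be strictly larger than all of them — so the matching upper bound has to come from an explicit 2-term decomposition.)
Upper bound — finding two terms. Write S_k = T[:,:,k] for the frontal slices: S₀ = [[19, -3], [-15, -9]], S₁ = [[2, -6], [6, -18]], S₂ = [[20, -6], [-12, -18]].
If T = a₁ ∘ b₁ ∘ c₁ + a₂ ∘ b₂ ∘ c₂ then each S_k = c₁[k]·a₁b₁ᵀ + c₂[k]·a₂b₂ᵀ. S₀ and S₁ are linearly independent, so a₁b₁ᵀ and a₂b₂ᵀ must span the same plane of matrices: they are the rank-1 matrices of the form x·S₀ + y·S₁.
det(x·S₀ + y·S₁) is −216·x² − 432·xy = (-216)·(x + 2·y)(x), vanishing at (x:y) = (2:-1) and (0:1).
M₁ = 2·S₀ − S₁ = [[36, 0], [-36, 0]] = 36·[1, -1][1, 0]ᵀ and M₂ = S₁ = [[2, -6], [6, -18]] = 2·[1, 3][1, -3]ᵀ, so take a₁ = [1, -1], b₁ = [1, 0], a₂ = [1, 3], b₂ = [1, -3].
Each slice is an integer combination of E₁ = a₁b₁ᵀ and E₂ = a₂b₂ᵀ: S₀ = 18·E₁ + E₂, S₁ = 2·E₂, S₂ = 18·E₁ + 2·E₂; reading off coefficients, c₁ = [18, 0, 18] and c₂ = [1, 2, 2].
Hence T = [1, -1] ∘ [1, 0] ∘ [18, 0, 18] + [1, 3] ∘ [1, -3] ∘ [1, 2, 2], so rank(T) ≤ 2.
These bounds meet, so rank(T) = 2.
Check entry T[0,0,0] = 19: (1)·(1)·(18) + (1)·(1)·(1) = 19.

rank(T) = 2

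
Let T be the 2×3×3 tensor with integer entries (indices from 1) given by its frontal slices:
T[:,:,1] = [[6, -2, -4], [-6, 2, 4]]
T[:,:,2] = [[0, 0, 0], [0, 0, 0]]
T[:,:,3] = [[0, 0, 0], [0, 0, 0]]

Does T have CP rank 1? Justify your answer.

If T = a ∘ b ∘ c then every fibre of T is a multiple of the corresponding factor, so read the factors off the fibres through the nonzero entry T[1,1,1] = 6.
The mode-1 fibre T[:,1,1] = [6, -6] gives a = (1, -1) (primitive direction); the mode-2 fibre T[1,:,1] = [6, -2, -4] gives b = (3, -1, -2); then c[k] = T[1,1,k] / (a[1]·b[1]) = [6, 0, 0] / 3 = (2, 0, 0).
Expanding (1, -1) ∘ (3, -1, -2) ∘ (2, 0, 0) reproduces all 18 entries of T, so T = (1, -1) ∘ (3, -1, -2) ∘ (2, 0, 0) and rank(T) ≤ 1.
Equivalently every frontal slice T[:,:,k] is c[k] times the rank-1 matrix (1, -1) ∘ (3, -1, -2). So T has rank 1 (it is nonzero).

Yes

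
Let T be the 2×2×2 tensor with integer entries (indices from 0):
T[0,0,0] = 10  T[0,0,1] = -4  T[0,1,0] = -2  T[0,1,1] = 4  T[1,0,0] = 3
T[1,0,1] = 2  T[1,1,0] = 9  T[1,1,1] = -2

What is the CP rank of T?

Lower bound: in the mode-3 unfolding of T (rows indexed by k, columns by (i,j)) the 2×2 minor on rows k ∈ {0, 1}, columns (i,j) ∈ {(0,0), (0,1)} is det [[10, -2], [-4, 4]] = 32 ≠ 0, so that unfolding has rank ≥ 2 and hence rank(T) ≥ 2 (CP rank is at least every unfolding rank, though it can be larger).
Upper bound: with S_k = T[:,:,k], the two rank-1 terms a₁b₁ᵀ, a₂b₂ᵀ are the rank-1 members of the pencil x·S₀ + y·S₁.
det(x·S₀ + y·S₁) is 96·x² − 64·xy = 32·(3·x − 2·y)(x), vanishing at (x:y) = (2:3) and (0:1).
M₁ = 2·S₀ + 3·S₁ = [[8, 8], [12, 12]] = 4·[2, 3][1, 1]ᵀ and M₂ = S₁ = [[-4, 4], [2, -2]] = (-2)·[2, -1][1, -1]ᵀ, so take a₁ = [2, 3], b₁ = [1, 1], a₂ = [2, -1], b₂ = [1, -1].
Each slice is an integer combination of E₁ = a₁b₁ᵀ and E₂ = a₂b₂ᵀ: S₀ = 2·E₁ + 3·E₂, S₁ = −2·E₂; reading off coefficients, c₁ = [2, 0] and c₂ = [3, -2].
Hence T = [2, 3] (x) [1, 1] (x) [2, 0] + [2, -1] (x) [1, -1] (x) [3, -2], so rank(T) ≤ 2.
These bounds meet, so rank(T) = 2.

2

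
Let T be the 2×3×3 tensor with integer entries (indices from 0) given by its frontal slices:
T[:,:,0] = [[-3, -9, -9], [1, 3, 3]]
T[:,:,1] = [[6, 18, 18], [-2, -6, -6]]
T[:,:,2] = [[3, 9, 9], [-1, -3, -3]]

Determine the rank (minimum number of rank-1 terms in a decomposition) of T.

Lower bound: T ≠ 0 (e.g. T[0,0,0] = -3), so rank(T) ≥ 1.
Upper bound: if T = a ⊗ b ⊗ c then every fibre of T is a multiple of the corresponding factor, so read the factors off the fibres through the nonzero entry T[0,0,0] = -3.
The mode-1 fibre T[:,0,0] = [-3, 1] gives a = [3, -1] (primitive direction); the mode-2 fibre T[0,:,0] = [-3, -9, -9] gives b = [1, 3, 3]; then c[k] = T[0,0,k] / (a[0]·b[0]) = [-3, 6, 3] / 3 = [-1, 2, 1].
Expanding [3, -1] ⊗ [1, 3, 3] ⊗ [-1, 2, 1] reproduces all 18 entries of T, so T = [3, -1] ⊗ [1, 3, 3] ⊗ [-1, 2, 1] and rank(T) ≤ 1.
These bounds meet, so rank(T) = 1.

1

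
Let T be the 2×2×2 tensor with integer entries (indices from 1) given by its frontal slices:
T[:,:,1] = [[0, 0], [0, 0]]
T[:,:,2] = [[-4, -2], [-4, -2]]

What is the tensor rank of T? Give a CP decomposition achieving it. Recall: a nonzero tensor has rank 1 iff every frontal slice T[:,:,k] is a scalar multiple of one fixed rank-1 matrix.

rank(T) = 1

Lower bound: T ≠ 0 (e.g. T[1,1,2] = -4), so rank(T) ≥ 1.
Upper bound: the mode-1 fibre T[:,1,2] = [-4, -4] gives a = [1, 1] (primitive direction); the mode-2 fibre T[1,:,2] = [-4, -2] gives b = [2, 1]; then c[k] = T[1,1,k] / (a[1]·b[1]) = [0, -4] / 2 = [0, -2].
Expanding [1, 1] ⊗ [2, 1] ⊗ [0, -2] reproduces all 8 entries of T, so T = [1, 1] ⊗ [2, 1] ⊗ [0, -2] and rank(T) ≤ 1.
These bounds meet, so rank(T) = 1.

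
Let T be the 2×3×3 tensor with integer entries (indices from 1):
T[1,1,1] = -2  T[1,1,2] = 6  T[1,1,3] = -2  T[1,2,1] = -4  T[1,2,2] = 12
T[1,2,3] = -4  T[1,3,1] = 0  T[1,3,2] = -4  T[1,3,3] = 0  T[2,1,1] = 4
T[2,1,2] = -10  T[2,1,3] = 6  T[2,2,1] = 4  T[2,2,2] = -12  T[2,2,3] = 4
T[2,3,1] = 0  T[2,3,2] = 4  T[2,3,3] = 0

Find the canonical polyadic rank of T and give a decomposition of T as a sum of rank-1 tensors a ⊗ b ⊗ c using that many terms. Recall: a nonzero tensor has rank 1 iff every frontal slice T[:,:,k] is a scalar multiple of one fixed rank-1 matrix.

Lower bound: the mode-2 unfolding of T (rows indexed by j, columns by (i,k) = (1,1), (1,2), (1,3), (2,1), (2,2), (2,3)) is [[-2, 6, -2, 4, -10, 6], [-4, 12, -4, 4, -12, 4], [0, -4, 0, 0, 4, 0]].
There the 3×3 minor on rows j ∈ {1, 2, 3}, columns (i,k) ∈ {(1,1), (1,2), (2,1)} is det [[-2, 6, 4], [-4, 12, 4], [0, -4, 0]] = 32 ≠ 0, so this unfolding has rank ≥ 3; CP rank is at least every unfolding rank, so rank(T) ≥ 3. (Flattening ranks never certify an upper bound on CP rank; for that we must actually write T with 3 rank-1 terms.)
Upper bound: T is a sum of 3 rank-1 terms, T = [0, 1] ⊗ [1, 0, 0] ⊗ [2, -4, 4] + [1, -1] ⊗ [1, 2, -2] ⊗ [0, 2, 0] + [1, -1] ⊗ [1, 2, 0] ⊗ [-2, 4, -2] (one valid choice — decompositions are not unique — normalised so each a, b is primitive with positive first nonzero entry; check it by expanding all entries), so rank(T) ≤ 3.
These bounds meet, so rank(T) = 3.
Check entry T[2,1,3] = 6: (1)·(1)·(4) + (-1)·(1)·(0) + (-1)·(1)·(-2) = 6.

rank(T) = 3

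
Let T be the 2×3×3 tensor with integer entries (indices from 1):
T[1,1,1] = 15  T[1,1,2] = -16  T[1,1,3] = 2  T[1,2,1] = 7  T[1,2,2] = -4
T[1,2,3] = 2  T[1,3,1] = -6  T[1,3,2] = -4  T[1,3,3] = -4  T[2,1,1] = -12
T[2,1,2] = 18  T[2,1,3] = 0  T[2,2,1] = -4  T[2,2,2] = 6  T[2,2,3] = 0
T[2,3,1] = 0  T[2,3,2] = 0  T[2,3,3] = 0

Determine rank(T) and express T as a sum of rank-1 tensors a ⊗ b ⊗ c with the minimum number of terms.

Lower bound: the mode-3 unfolding of T (rows indexed by k, columns by (i,j) = (1,1), (1,2), (1,3), (2,1), (2,2), (2,3)) is [[15, 7, -6, -12, -4, 0], [-16, -4, -4, 18, 6, 0], [2, 2, -4, 0, 0, 0]].
There the 2×2 minor on rows k ∈ {1, 2}, columns (i,j) ∈ {(1,1), (1,2)} is det [[15, 7], [-16, -4]] = 52 ≠ 0, so this unfolding has rank ≥ 2; CP rank is at least every unfolding rank, so rank(T) ≥ 2. (This is only a lower bound: in general the CP rank may exceed every unfolding rank, so we still need to exhibit 2 rank-1 terms summing to T.)
Upper bound — finding two terms. Write S_k = T[:,:,k] for the frontal slices: S₁ = [[15, 7, -6], [-12, -4, 0]], S₂ = [[-16, -4, -4], [18, 6, 0]], S₃ = [[2, 2, -4], [0, 0, 0]].
If T = a₁ ⊗ b₁ ⊗ c₁ + a₂ ⊗ b₂ ⊗ c₂ then each S_k = c₁[k]·a₁b₁ᵀ + c₂[k]·a₂b₂ᵀ. S₁ and S₂ are linearly independent, so a₁b₁ᵀ and a₂b₂ᵀ must span the same plane of matrices: they are the rank-1 matrices of the form x·S₁ + y·S₂.
The 2×2 minor of x·S₁ + y·S₂ on rows {1,2}, columns {1,2} is 24·x² − 20·xy − 24·y² = 4·(2·x − 3·y)(3·x + 2·y), vanishing at (x:y) = (3:2) and (2:-3).
M₁ = 3·S₁ + 2·S₂ = [[13, 13, -26], [0, 0, 0]] = 13·[1, 0][1, 1, -2]ᵀ and M₂ = 2·S₁ − 3·S₂ = [[78, 26, 0], [-78, -26, 0]] = 26·[1, -1][3, 1, 0]ᵀ, so take a₁ = [1, 0], b₁ = [1, 1, -2], a₂ = [1, -1], b₂ = [3, 1, 0].
Each slice is an integer combination of E₁ = a₁b₁ᵀ and E₂ = a₂b₂ᵀ: S₁ = 3·E₁ + 4·E₂, S₂ = 2·E₁ − 6·E₂, S₃ = 2·E₁; reading off coefficients, c₁ = [3, 2, 2] and c₂ = [4, -6, 0].
Hence T = [1, 0] ⊗ [1, 1, -2] ⊗ [3, 2, 2] + [1, -1] ⊗ [3, 1, 0] ⊗ [4, -6, 0], so rank(T) ≤ 2.
These bounds meet, so rank(T) = 2.
Check entry T[2,2,1] = -4: (0)·(1)·(3) + (-1)·(1)·(4) = -4.

rank(T) = 2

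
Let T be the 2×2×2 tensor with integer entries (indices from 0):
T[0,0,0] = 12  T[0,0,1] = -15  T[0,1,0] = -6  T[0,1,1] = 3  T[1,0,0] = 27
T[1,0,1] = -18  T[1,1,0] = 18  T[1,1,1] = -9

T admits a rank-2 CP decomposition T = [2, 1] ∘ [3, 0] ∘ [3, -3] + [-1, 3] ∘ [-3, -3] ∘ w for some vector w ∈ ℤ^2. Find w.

Subtract the known terms from T to get the rank-1 residual R = [-1, 3] ∘ [-3, -3] ∘ w, so R[i,j,k] = a[i]·b[j]·w[k]. Pick indices with nonzero a[0]·b[0] = (-1)·(-3) = 3. Only the fibre through (0,0,·) is needed: R[0,0,:] = T[0,0,:] − Σₗ aₗ[0]bₗ[0]cₗ = [12, -15] − (2)·(3)·[3, -3] = [-6, 3]. Then w[k] = R[0,0,k] / 3 for each k, giving w = [-6, 3] / 3 = [-2, 1].

w = [-2, 1]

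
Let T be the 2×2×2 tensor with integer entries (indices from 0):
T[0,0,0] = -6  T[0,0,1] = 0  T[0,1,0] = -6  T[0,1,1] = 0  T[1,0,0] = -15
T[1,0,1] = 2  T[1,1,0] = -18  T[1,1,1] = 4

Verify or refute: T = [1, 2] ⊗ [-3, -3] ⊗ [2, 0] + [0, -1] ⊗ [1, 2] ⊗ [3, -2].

Yes

Reconstruct entrywise from the claimed factors. For example, T[0,0,1] = 0 and Σₗ aₗ[0]bₗ[0]cₗ[1] = (1)·(-3)·(0) + (0)·(1)·(-2) = 0; checking all 8 entries, every one matches. The claim holds.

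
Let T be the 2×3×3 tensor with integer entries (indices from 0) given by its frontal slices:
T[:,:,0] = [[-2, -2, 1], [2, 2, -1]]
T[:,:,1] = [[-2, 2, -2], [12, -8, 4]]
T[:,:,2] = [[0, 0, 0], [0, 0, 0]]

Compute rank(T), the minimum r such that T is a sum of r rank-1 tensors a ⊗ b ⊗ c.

Lower bound: the mode-2 unfolding of T (rows indexed by j, columns by (i,k) = (0,0), (0,1), (0,2), (1,0), (1,1), (1,2)) is [[-2, -2, 0, 2, 12, 0], [-2, 2, 0, 2, -8, 0], [1, -2, 0, -1, 4, 0]].
There the 3×3 minor on rows j ∈ {0, 1, 2}, columns (i,k) ∈ {(0,0), (0,1), (1,1)} is det [[-2, -2, 12], [-2, 2, -8], [1, -2, 4]] = 40 ≠ 0, so this unfolding has rank ≥ 3; CP rank is at least every unfolding rank, so rank(T) ≥ 3. (This is only a lower bound: in general the CP rank may exceed every unfolding rank, so we still need to exhibit 3 rank-1 terms summing to T.)
Upper bound: T is a sum of 3 rank-1 terms, T = (0, 1) ⊗ (2, -1, 0) ⊗ (0, 4, 0) + (1, -2) ⊗ (1, -1, 1) ⊗ (0, -2, 0) + (1, -1) ⊗ (2, 2, -1) ⊗ (-1, 0, 0) (written with every a and b primitive with positive leading entry and the scale carried by c; CP decompositions are not unique, and this one is verified by expanding entrywise), so rank(T) ≤ 3.
These bounds meet, so rank(T) = 3.

3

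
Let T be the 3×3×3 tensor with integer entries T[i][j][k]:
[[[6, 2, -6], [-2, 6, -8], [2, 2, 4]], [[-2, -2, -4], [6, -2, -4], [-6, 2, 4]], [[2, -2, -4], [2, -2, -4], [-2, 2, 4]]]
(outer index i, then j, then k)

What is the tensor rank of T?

3

Lower bound: in the mode-2 unfolding of T (rows indexed by j, columns by (i,k)) the 3×3 minor on rows j ∈ {0, 1, 2}, columns (i,k) ∈ {(0,0), (0,1), (0,2)} is det [[6, 2, -6], [-2, 6, -8], [2, 2, 4]] = 320 ≠ 0, so that unfolding has rank ≥ 3 and hence rank(T) ≥ 3 (CP rank is at least every unfolding rank, though it can be larger).
Upper bound: T is a sum of 3 rank-1 terms, T = (1, -1, 0) ⊗ (1, -1, 1) ⊗ (4, 0, 0) + (1, 0, 0) ⊗ (1, 2, 0) ⊗ (0, 4, -2) + (1, 1, 1) ⊗ (1, 1, -1) ⊗ (2, -2, -4) (one valid choice — decompositions are not unique — normalised so each a, b is primitive with positive first nonzero entry; check it by expanding all entries), so rank(T) ≤ 3.
These bounds meet, so rank(T) = 3.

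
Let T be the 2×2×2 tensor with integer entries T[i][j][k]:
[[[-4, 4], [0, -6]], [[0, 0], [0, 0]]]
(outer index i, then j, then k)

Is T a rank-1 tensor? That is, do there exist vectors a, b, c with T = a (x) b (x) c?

The mode-2 unfolding of T (rows indexed by j, columns by (i,k) = (0,0), (0,1), (1,0), (1,1)) is [[-4, 4, 0, 0], [0, -6, 0, 0]].
There the 2×2 minor on rows j ∈ {0, 1}, columns (i,k) ∈ {(0,0), (0,1)} is det [[-4, 4], [0, -6]] = 24 ≠ 0, so this unfolding has rank ≥ 2; CP rank is at least every unfolding rank, so rank(T) ≥ 2.
In particular rank(T) ≥ 2 > 1, so T is not rank-1.

No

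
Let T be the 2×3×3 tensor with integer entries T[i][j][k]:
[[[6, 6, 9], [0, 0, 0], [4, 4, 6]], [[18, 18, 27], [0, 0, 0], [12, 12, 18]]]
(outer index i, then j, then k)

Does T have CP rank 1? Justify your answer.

Yes

If T = a ⊗ b ⊗ c then every fibre of T is a multiple of the corresponding factor, so read the factors off the fibres through the nonzero entry T[0,0,0] = 6.
The mode-1 fibre T[:,0,0] = [6, 18] gives a = [1, 3] (primitive direction); the mode-2 fibre T[0,:,0] = [6, 0, 4] gives b = [3, 0, 2]; then c[k] = T[0,0,k] / (a[0]·b[0]) = [6, 6, 9] / 3 = [2, 2, 3].
Expanding [1, 3] ⊗ [3, 0, 2] ⊗ [2, 2, 3] reproduces all 18 entries of T, so T = [1, 3] ⊗ [3, 0, 2] ⊗ [2, 2, 3] and rank(T) ≤ 1.
Equivalently every frontal slice T[:,:,k] is c[k] times the rank-1 matrix [1, 3] ⊗ [3, 0, 2]. So T has rank 1 (it is nonzero).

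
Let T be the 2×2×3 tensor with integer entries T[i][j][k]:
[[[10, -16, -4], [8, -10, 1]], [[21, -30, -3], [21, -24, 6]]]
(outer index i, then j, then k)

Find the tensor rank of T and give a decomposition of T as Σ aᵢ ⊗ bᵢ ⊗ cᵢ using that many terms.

rank(T) = 2

Lower bound: the mode-2 unfolding of T (rows indexed by j, columns by (i,k) = (0,0), (0,1), (0,2), (1,0), (1,1), (1,2)) is [[10, -16, -4, 21, -30, -3], [8, -10, 1, 21, -24, 6]].
There the 2×2 minor on rows j ∈ {0, 1}, columns (i,k) ∈ {(0,0), (0,1)} is det [[10, -16], [8, -10]] = 28 ≠ 0, so this unfolding has rank ≥ 2; CP rank is at least every unfolding rank, so rank(T) ≥ 2. (Flattening ranks never certify an upper bound on CP rank; for that we must actually write T with 2 rank-1 terms.)
Upper bound — finding two terms. Write S_k = T[:,:,k] for the frontal slices: S₀ = [[10, 8], [21, 21]], S₁ = [[-16, -10], [-30, -24]], S₂ = [[-4, 1], [-3, 6]].
If T = a₁ ⊗ b₁ ⊗ c₁ + a₂ ⊗ b₂ ⊗ c₂ then each S_k = c₁[k]·a₁b₁ᵀ + c₂[k]·a₂b₂ᵀ. S₀ and S₁ are linearly independent, so a₁b₁ᵀ and a₂b₂ᵀ must span the same plane of matrices: they are the rank-1 matrices of the form x·S₀ + y·S₁.
det(x·S₀ + y·S₁) is 42·x² − 126·xy + 84·y² = 42·(x − 2·y)(x − y), vanishing at (x:y) = (2:1) and (1:1).
M₁ = 2·S₀ + S₁ = [[4, 6], [12, 18]] = 2·[1, 3][2, 3]ᵀ and M₂ = S₀ + S₁ = [[-6, -2], [-9, -3]] = −[2, 3][3, 1]ᵀ, so take a₁ = [1, 3], b₁ = [2, 3], a₂ = [2, 3], b₂ = [3, 1].
Each slice is an integer combination of E₁ = a₁b₁ᵀ and E₂ = a₂b₂ᵀ: S₀ = 2·E₁ + E₂, S₁ = −2·E₁ − 2·E₂, S₂ = E₁ − E₂; reading off coefficients, c₁ = [2, -2, 1] and c₂ = [1, -2, -1].
Hence T = [1, 3] ⊗ [2, 3] ⊗ [2, -2, 1] + [2, 3] ⊗ [3, 1] ⊗ [1, -2, -1], so rank(T) ≤ 2.
These bounds meet, so rank(T) = 2.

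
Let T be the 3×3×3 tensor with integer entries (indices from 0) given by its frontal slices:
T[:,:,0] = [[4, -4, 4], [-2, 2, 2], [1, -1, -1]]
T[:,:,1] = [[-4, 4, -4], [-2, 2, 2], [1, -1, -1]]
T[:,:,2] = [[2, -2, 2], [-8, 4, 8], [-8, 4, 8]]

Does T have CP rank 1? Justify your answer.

The mode-3 unfolding of T (rows indexed by k, columns by (i,j) = (0,0), (0,1), (0,2), (1,0), (1,1), (1,2), (2,0), (2,1), (2,2)) is [[4, -4, 4, -2, 2, 2, 1, -1, -1], [-4, 4, -4, -2, 2, 2, 1, -1, -1], [2, -2, 2, -8, 4, 8, -8, 4, 8]].
There the 3×3 minor on rows k ∈ {0, 1, 2}, columns (i,j) ∈ {(0,0), (1,0), (1,1)} is det [[4, -2, 2], [-4, -2, 2], [2, -8, 4]] = 64 ≠ 0, so this unfolding has rank ≥ 3; CP rank is at least every unfolding rank, so rank(T) ≥ 3.
In particular rank(T) ≥ 3 > 1, so T is not rank-1.

No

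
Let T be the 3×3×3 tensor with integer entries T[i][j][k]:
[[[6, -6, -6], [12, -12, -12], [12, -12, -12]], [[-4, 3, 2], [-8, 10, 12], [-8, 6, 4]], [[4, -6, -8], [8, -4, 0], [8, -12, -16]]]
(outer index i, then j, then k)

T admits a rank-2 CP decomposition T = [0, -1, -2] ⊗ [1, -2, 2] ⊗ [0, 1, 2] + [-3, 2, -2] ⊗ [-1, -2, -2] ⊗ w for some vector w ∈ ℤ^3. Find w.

w = [2, -2, -2]

Subtract the known terms from T to get the rank-1 residual R = [-3, 2, -2] ⊗ [-1, -2, -2] ⊗ w, so R[i,j,k] = a[i]·b[j]·w[k]. Pick indices with nonzero a[0]·b[0] = (-3)·(-1) = 3. Only the fibre through (0,0,·) is needed: R[0,0,:] = T[0,0,:] − Σₗ aₗ[0]bₗ[0]cₗ = [6, -6, -6] − (0)·(1)·[0, 1, 2] = [6, -6, -6]. Then w[k] = R[0,0,k] / 3 for each k, giving w = [6, -6, -6] / 3 = [2, -2, -2].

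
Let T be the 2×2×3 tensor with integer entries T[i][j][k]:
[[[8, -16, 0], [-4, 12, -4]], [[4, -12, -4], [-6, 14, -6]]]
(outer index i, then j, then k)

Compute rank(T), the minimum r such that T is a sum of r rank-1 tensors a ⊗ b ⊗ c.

Lower bound: in the mode-3 unfolding of T (rows indexed by k, columns by (i,j)) the 3×3 minor on rows k ∈ {0, 1, 2}, columns (i,j) ∈ {(0,0), (0,1), (1,0)} is det [[8, -4, 4], [-16, 12, -12], [0, -4, -4]] = -256 ≠ 0, so that unfolding has rank ≥ 3 and hence rank(T) ≥ 3 (CP rank is at least every unfolding rank, though it can be larger).
Upper bound: T is a sum of 3 rank-1 terms, T = [0, 1] ⊗ [2, 1] ⊗ [-2, 2, -2] + [1, 1] ⊗ [1, -1] ⊗ [0, -8, 8] + [1, 1] ⊗ [2, -1] ⊗ [4, -4, -4] (one valid choice — decompositions are not unique — normalised so each a, b is primitive with positive first nonzero entry; check it by expanding all entries), so rank(T) ≤ 3.
These bounds meet, so rank(T) = 3.

3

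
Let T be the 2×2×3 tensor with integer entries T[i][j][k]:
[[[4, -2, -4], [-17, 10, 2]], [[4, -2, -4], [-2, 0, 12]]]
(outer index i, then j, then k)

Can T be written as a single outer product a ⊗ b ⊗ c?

The mode-1 unfolding of T (rows indexed by i, columns by (j,k) = (0,0), (0,1), (0,2), (1,0), (1,1), (1,2)) is [[4, -2, -4, -17, 10, 2], [4, -2, -4, -2, 0, 12]].
There the 2×2 minor on rows i ∈ {0, 1}, columns (j,k) ∈ {(0,0), (1,0)} is det [[4, -17], [4, -2]] = 60 ≠ 0, so this unfolding has rank ≥ 2; CP rank is at least every unfolding rank, so rank(T) ≥ 2.
In particular rank(T) ≥ 2 > 1, so T is not rank-1.

No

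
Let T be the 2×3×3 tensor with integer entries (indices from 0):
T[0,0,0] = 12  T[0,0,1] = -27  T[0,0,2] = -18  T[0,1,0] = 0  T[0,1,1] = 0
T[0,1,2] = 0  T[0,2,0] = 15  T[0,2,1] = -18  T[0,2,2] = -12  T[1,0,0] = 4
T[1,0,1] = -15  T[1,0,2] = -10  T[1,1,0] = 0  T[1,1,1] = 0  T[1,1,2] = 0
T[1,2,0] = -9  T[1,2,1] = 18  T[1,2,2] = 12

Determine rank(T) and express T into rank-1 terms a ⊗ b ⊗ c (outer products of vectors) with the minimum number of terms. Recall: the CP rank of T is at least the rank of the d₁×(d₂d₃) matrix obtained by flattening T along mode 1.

Lower bound: the mode-3 unfolding of T (rows indexed by k, columns by (i,j) = (0,0), (0,1), (0,2), (1,0), (1,1), (1,2)) is [[12, 0, 15, 4, 0, -9], [-27, 0, -18, -15, 0, 18], [-18, 0, -12, -10, 0, 12]].
There the 2×2 minor on rows k ∈ {0, 1}, columns (i,j) ∈ {(0,0), (0,2)} is det [[12, 15], [-27, -18]] = 189 ≠ 0, so this unfolding has rank ≥ 2; CP rank is at least every unfolding rank, so rank(T) ≥ 2. (This is only a lower bound: in general the CP rank may exceed every unfolding rank, so we still need to exhibit 2 rank-1 terms summing to T.)
Upper bound — finding two terms. Write S_k = T[:,:,k] for the frontal slices: S₀ = [[12, 0, 15], [4, 0, -9]], S₁ = [[-27, 0, -18], [-15, 0, 18]], S₂ = [[-18, 0, -12], [-10, 0, 12]].
If T = a₁ ⊗ b₁ ⊗ c₁ + a₂ ⊗ b₂ ⊗ c₂ then each S_k = c₁[k]·a₁b₁ᵀ + c₂[k]·a₂b₂ᵀ. S₀ and S₁ are linearly independent, so a₁b₁ᵀ and a₂b₂ᵀ must span the same plane of matrices: they are the rank-1 matrices of the form x·S₀ + y·S₁.
The 2×2 minor of x·S₀ + y·S₁ on rows {0,1}, columns {0,2} is −168·x² + 756·xy − 756·y² = (-84)·(2·x − 3·y)(x − 3·y), vanishing at (x:y) = (3:2) and (3:1).
M₁ = 3·S₀ + 2·S₁ = [[-18, 0, 9], [-18, 0, 9]] = (-9)·[1, 1][2, 0, -1]ᵀ and M₂ = 3·S₀ + S₁ = [[9, 0, 27], [-3, 0, -9]] = 3·[3, -1][1, 0, 3]ᵀ, so take a₁ = [1, 1], b₁ = [2, 0, -1], a₂ = [3, -1], b₂ = [1, 0, 3].
Each slice is an integer combination of E₁ = a₁b₁ᵀ and E₂ = a₂b₂ᵀ: S₀ = 3·E₁ + 2·E₂, S₁ = −9·E₁ − 3·E₂, S₂ = −6·E₁ − 2·E₂; reading off coefficients, c₁ = [3, -9, -6] and c₂ = [2, -3, -2].
Hence T = [1, 1] ⊗ [2, 0, -1] ⊗ [3, -9, -6] + [3, -1] ⊗ [1, 0, 3] ⊗ [2, -3, -2], so rank(T) ≤ 2.
These bounds meet, so rank(T) = 2.
Check entry T[1,0,2] = -10: (1)·(2)·(-6) + (-1)·(1)·(-2) = -10.

rank(T) = 2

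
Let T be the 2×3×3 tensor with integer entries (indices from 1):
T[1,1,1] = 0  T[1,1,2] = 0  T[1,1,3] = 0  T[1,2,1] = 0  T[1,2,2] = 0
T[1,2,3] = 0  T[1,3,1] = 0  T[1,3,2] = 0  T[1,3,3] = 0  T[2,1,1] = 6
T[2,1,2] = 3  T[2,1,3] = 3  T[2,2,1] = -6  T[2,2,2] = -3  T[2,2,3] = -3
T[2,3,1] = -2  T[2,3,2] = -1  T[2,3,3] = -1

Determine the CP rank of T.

Lower bound: T ≠ 0 (e.g. T[2,1,1] = 6), so rank(T) ≥ 1.
Upper bound: if T = a ∘ b ∘ c then every fibre of T is a multiple of the corresponding factor, so read the factors off the fibres through the nonzero entry T[2,1,1] = 6.
The mode-1 fibre T[:,1,1] = [0, 6] gives a = [0, 1] (primitive direction); the mode-2 fibre T[2,:,1] = [6, -6, -2] gives b = [3, -3, -1]; then c[k] = T[2,1,k] / (a[2]·b[1]) = [6, 3, 3] / 3 = [2, 1, 1].
Expanding [0, 1] ∘ [3, -3, -1] ∘ [2, 1, 1] reproduces all 18 entries of T, so T = [0, 1] ∘ [3, -3, -1] ∘ [2, 1, 1] and rank(T) ≤ 1.
These bounds meet, so rank(T) = 1.
Check entry T[1,2,3] = 0: (0)·(-3)·(1) = 0.

1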